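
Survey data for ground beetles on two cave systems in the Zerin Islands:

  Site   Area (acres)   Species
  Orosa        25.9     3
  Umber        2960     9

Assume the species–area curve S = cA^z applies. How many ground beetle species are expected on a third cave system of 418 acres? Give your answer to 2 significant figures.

5.7

z = ln(9/3) / ln(2960/25.9) = 1.0986 / 4.7387 = 0.2318
c = 3 / 25.9^0.2318 = 3 / 2.126 = 1.411
S₃ = 1.411 × 418^0.2318 = 1.411 × 4.052 ≈ 5.717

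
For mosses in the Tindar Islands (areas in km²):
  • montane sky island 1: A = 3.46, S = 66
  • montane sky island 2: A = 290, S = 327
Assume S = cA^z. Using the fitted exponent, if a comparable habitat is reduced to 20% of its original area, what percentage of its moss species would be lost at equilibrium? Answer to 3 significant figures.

z = ln(327/66) / ln(290/3.46) = 1.6003 / 4.4286 = 0.3614
S_new/S_old = (A_new/A_old)^z = 0.2^0.3614 = exp(0.3614 × -1.6094) = 0.559
Fraction lost = 1 − 0.559 = 0.441

44.1%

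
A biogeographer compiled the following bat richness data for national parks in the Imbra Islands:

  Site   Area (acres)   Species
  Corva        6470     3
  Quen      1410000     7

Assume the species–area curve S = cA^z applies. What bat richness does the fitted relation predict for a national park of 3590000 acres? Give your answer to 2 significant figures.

z = ln(7/3) / ln(1410000/6470) = 0.8473 / 5.3842 = 0.1574
c = 3 / 6470^0.1574 = 3 / 3.978 = 0.7541
S₃ = 0.7541 × 3590000^0.1574 = 0.7541 × 10.75 ≈ 8.109

8.1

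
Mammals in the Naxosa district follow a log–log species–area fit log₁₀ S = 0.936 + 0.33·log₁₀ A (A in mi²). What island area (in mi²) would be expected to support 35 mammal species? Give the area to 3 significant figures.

35 = 8.63 × A^0.33  ⇒  A^0.33 = 35/8.63 = 4.056
ln A = ln(4.056) / 0.33 = 1.4001 / 0.33 = 4.2428
A = e^4.2428 ≈ 69.6 mi²

69.6 mi²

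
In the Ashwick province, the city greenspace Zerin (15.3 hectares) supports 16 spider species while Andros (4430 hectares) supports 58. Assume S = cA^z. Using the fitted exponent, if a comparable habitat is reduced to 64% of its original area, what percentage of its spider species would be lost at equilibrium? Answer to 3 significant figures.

z = ln(58/16) / ln(4430/15.3) = 1.2879 / 5.6683 = 0.2272
S_new/S_old = (A_new/A_old)^z = 0.64^0.2272 = exp(0.2272 × -0.4463) = 0.9036
Fraction lost = 1 − 0.9036 = 0.09643

9.64%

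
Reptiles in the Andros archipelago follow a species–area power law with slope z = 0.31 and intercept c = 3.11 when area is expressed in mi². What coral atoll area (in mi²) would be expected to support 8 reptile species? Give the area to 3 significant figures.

8 = 3.11 × A^0.31  ⇒  A^0.31 = 8/3.11 = 2.572
ln A = ln(2.572) / 0.31 = 0.9448 / 0.31 = 3.0478
A = e^3.0478 ≈ 21.07 mi²

21.1 mi²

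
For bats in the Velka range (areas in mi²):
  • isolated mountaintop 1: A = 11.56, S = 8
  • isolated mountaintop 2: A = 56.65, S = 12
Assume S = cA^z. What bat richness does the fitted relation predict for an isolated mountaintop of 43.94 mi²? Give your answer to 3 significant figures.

11.2

z = ln(12/8) / ln(56.65/11.56) = 0.4055 / 1.5893 = 0.2551
c = 8 / 11.56^0.2551 = 8 / 1.867 = 4.285
S₃ = 4.285 × 43.94^0.2551 = 4.285 × 2.625 ≈ 11.25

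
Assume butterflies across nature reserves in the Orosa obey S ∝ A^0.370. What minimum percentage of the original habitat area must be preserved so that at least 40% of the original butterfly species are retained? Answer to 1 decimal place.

Need (A_new/A_old)^0.37 = 0.4, so A_new/A_old = 0.4^(1/0.37) = 0.4^2.703
ln(A_new/A_old) = ln 0.4 / 0.37 = -0.9163 / 0.37 = -2.4765
A_new/A_old = e^-2.4765 ≈ 0.08404

8.4%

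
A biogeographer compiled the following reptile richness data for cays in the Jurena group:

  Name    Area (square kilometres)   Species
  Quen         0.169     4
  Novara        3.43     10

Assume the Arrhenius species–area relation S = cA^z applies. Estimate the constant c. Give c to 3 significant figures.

z = ln(S₂/S₁) / ln(A₂/A₁) = ln(10/4) / ln(3.43/0.169) = 0.9163 / 3.0104 = 0.3044
c = S₁ / A₁^z = 4 / 0.169^0.3044 = 4 / 0.5821 = 6.872

6.87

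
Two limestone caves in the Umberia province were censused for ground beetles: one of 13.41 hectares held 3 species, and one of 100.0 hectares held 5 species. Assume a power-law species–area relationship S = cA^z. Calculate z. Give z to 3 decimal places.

Taking logs: ln S = ln c + z ln A, so z = (ln S₂ − ln S₁)/(ln A₂ − ln A₁).
z = ln(5/3) / ln(100/13.41) = ln(1.667) / ln(7.457) = 0.5108 / 2.0092 = 0.2542

0.254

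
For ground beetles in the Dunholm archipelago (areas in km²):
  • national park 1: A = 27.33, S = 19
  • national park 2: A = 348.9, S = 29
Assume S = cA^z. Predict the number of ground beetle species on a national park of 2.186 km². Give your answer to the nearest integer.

z = ln(29/19) / ln(348.9/27.33) = 0.4229 / 2.5468 = 0.1660
c = 19 / 27.33^0.1660 = 19 / 1.732 = 10.97
S₃ = 10.97 × 2.186^0.1660 = 10.97 × 1.139 ≈ 12.49

12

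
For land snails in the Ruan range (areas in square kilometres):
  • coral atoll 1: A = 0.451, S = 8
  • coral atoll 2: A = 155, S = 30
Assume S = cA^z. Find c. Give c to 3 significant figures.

z = ln(S₂/S₁) / ln(A₂/A₁) = ln(30/8) / ln(155/0.451) = 1.3218 / 5.8397 = 0.2263
c = S₁ / A₁^z = 8 / 0.451^0.2263 = 8 / 0.8351 = 9.58

9.58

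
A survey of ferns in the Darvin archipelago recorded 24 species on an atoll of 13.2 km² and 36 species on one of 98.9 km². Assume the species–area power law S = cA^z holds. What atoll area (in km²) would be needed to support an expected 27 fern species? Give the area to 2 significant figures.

z = ln(36/24) / ln(98.9/13.2) = 0.4055 / 2.0139 = 0.2013
c = 24 / 13.2^0.2013 = 24 / 1.681 = 14.28
A = (27/14.28)^(1/0.2013) ⇒ ln A = ln(1.891)/0.2013 = 3.1652
A = e^3.1652 ≈ 23.69 km²

24 km²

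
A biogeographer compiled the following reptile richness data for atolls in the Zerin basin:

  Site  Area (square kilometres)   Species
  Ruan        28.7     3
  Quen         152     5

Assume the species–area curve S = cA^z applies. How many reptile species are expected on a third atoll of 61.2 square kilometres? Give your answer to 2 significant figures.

z = ln(5/3) / ln(152/28.7) = 0.5108 / 1.6670 = 0.3064
c = 3 / 28.7^0.3064 = 3 / 2.797 = 1.072
S₃ = 1.072 × 61.2^0.3064 = 1.072 × 3.528 ≈ 3.784

3.8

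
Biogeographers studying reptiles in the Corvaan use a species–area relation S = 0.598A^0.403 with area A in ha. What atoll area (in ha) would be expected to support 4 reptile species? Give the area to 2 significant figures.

4 = 0.598 × A^0.403  ⇒  A^0.403 = 4/0.598 = 6.689
ln A = ln(6.689) / 0.403 = 1.9005 / 0.403 = 4.7158
A = e^4.7158 ≈ 111.7 ha

110 ha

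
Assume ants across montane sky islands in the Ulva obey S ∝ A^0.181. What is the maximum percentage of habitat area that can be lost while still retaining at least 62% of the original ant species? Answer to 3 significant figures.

92.9%

Need (A_new/A_old)^0.181 = 0.62, so A_new/A_old = 0.62^(1/0.181) = 0.62^5.525
ln(A_new/A_old) = ln 0.62 / 0.181 = -0.4780 / 0.181 = -2.6411
A_new/A_old = e^-2.6411 ≈ 0.07128
Fraction that can be lost = 1 − 0.07128 = 0.9287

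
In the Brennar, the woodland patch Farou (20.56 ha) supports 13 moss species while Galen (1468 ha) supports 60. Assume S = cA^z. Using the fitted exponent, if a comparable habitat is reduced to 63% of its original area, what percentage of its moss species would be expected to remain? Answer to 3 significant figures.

84.7%

z = ln(60/13) / ln(1468/20.56) = 1.5294 / 4.2683 = 0.3583
S_new/S_old = (A_new/A_old)^z = 0.63^0.3583 = exp(0.3583 × -0.4620) = 0.8474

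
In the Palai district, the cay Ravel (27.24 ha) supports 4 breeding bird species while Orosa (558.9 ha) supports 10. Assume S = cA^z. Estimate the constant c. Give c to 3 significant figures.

1.47

z = ln(S₂/S₁) / ln(A₂/A₁) = ln(10/4) / ln(558.9/27.24) = 0.9163 / 3.0213 = 0.3033
c = S₁ / A₁^z = 4 / 27.24^0.3033 = 4 / 2.724 = 1.468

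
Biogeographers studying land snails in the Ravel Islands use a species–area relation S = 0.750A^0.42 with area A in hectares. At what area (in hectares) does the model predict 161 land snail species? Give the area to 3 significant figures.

161 = 0.75 × A^0.42  ⇒  A^0.42 = 161/0.75 = 214.7
ln A = ln(214.7) / 0.42 = 5.3691 / 0.42 = 12.7835
A = e^12.7835 ≈ 356304 hectares

356000 hectares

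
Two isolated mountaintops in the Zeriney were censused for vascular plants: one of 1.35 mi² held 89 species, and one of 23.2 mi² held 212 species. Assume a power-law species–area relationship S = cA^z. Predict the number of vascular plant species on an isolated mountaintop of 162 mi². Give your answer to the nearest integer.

384

z = ln(212/89) / ln(23.2/1.35) = 0.8679 / 2.8440 = 0.3052
c = 89 / 1.35^0.3052 = 89 / 1.096 = 81.21
S₃ = 81.21 × 162^0.3052 = 81.21 × 4.724 ≈ 383.6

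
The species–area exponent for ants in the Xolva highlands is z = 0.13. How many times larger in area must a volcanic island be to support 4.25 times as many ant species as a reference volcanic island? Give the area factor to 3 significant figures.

(A₂/A₁)^0.13 = 4.25, so A₂/A₁ = 4.25^(1/0.13) = 4.25^7.692
ln(A₂/A₁) = ln 4.25 / 0.13 = 1.4469 / 0.13 = 11.1301
A₂/A₁ = e^11.1301 ≈ 68196

68200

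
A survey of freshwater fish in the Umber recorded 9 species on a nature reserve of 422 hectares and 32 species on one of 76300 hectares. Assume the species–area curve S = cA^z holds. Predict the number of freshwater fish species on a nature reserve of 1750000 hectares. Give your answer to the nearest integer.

z = ln(32/9) / ln(76300/422) = 1.2685 / 5.1974 = 0.2441
c = 9 / 422^0.2441 = 9 / 4.373 = 2.058
S₃ = 2.058 × 1750000^0.2441 = 2.058 × 33.4 ≈ 68.74

69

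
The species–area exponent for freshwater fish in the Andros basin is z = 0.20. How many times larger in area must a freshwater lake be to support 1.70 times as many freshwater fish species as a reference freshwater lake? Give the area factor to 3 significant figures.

14.2

(A₂/A₁)^0.2 = 1.7, so A₂/A₁ = 1.7^(1/0.2) = 1.7^5
ln(A₂/A₁) = ln 1.7 / 0.2 = 0.5306 / 0.2 = 2.6531
A₂/A₁ = e^2.6531 ≈ 14.2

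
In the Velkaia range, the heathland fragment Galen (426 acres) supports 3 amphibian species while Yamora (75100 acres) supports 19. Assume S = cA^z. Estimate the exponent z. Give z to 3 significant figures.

0.357

Taking logs: ln S = ln c + z ln A, so z = (ln S₂ − ln S₁)/(ln A₂ − ln A₁).
z = ln(19/3) / ln(75100/426) = ln(6.333) / ln(176.3) = 1.8458 / 5.1721 = 0.3569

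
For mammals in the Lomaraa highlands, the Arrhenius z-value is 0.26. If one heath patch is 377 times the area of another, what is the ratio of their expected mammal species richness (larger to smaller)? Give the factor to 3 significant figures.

S₂/S₁ = (A₂/A₁)^z = 377^0.26
ln(S₂/S₁) = 0.26 × ln 377 = 0.26 × 5.9322 = 1.5424
S₂/S₁ = e^1.5424 ≈ 4.676

4.68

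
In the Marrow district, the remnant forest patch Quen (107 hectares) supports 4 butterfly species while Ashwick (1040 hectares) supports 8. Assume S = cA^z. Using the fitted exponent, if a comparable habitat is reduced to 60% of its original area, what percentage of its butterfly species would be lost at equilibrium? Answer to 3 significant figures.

14.4%

z = ln(8/4) / ln(1040/107) = 0.6931 / 2.2741 = 0.3048
S_new/S_old = (A_new/A_old)^z = 0.6^0.3048 = exp(0.3048 × -0.5108) = 0.8558
Fraction lost = 1 − 0.8558 = 0.1442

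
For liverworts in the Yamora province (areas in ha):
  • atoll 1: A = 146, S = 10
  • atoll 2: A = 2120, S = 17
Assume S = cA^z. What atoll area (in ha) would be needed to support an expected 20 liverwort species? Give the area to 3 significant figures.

4810 ha

z = ln(17/10) / ln(2120/146) = 0.5306 / 2.6756 = 0.1983
c = 10 / 146^0.1983 = 10 / 2.687 = 3.722
A = (20/3.722)^(1/0.1983) ⇒ ln A = ln(5.374)/0.1983 = 8.4786
A = e^8.4786 ≈ 4811 ha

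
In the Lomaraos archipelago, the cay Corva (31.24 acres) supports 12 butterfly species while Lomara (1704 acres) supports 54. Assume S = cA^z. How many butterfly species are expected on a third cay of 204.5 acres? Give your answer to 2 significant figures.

z = ln(54/12) / ln(1704/31.24) = 1.5041 / 3.9990 = 0.3761
c = 12 / 31.24^0.3761 = 12 / 3.649 = 3.289
S₃ = 3.289 × 204.5^0.3761 = 3.289 × 7.397 ≈ 24.33

24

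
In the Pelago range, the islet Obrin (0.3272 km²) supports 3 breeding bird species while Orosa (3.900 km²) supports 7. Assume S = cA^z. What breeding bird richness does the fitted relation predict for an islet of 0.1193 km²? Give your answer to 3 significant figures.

z = ln(7/3) / ln(3.9/0.3272) = 0.8473 / 2.4782 = 0.3419
c = 3 / 0.3272^0.3419 = 3 / 0.6825 = 4.396
S₃ = 4.396 × 0.1193^0.3419 = 4.396 × 0.4834 ≈ 2.125

2.12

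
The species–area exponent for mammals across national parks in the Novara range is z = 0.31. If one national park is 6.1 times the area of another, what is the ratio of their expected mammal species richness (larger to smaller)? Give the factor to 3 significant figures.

1.75

S₂/S₁ = (A₂/A₁)^z = 6.1^0.31
ln(S₂/S₁) = 0.31 × ln 6.1 = 0.31 × 1.8083 = 0.5606
S₂/S₁ = e^0.5606 ≈ 1.752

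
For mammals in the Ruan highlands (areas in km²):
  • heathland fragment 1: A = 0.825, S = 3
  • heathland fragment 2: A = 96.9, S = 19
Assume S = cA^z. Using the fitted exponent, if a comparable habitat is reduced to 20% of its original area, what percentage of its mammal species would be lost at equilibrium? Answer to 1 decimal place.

46.4%

z = ln(19/3) / ln(96.9/0.825) = 1.8458 / 4.7661 = 0.3873
S_new/S_old = (A_new/A_old)^z = 0.2^0.3873 = exp(0.3873 × -1.6094) = 0.5362
Fraction lost = 1 − 0.5362 = 0.4638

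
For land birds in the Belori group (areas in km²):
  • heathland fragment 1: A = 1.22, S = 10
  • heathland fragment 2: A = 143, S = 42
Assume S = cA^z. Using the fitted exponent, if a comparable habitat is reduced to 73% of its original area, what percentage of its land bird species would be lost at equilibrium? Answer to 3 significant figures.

9.04%

z = ln(42/10) / ln(143/1.22) = 1.4351 / 4.7640 = 0.3012
S_new/S_old = (A_new/A_old)^z = 0.73^0.3012 = exp(0.3012 × -0.3147) = 0.9096
Fraction lost = 1 − 0.9096 = 0.09045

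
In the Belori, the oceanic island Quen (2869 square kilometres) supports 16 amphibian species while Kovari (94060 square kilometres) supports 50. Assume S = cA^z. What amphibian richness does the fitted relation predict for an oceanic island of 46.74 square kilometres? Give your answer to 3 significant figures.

4.17

z = ln(50/16) / ln(94060/2869) = 1.1394 / 3.4900 = 0.3265
c = 16 / 2869^0.3265 = 16 / 13.46 = 1.189
S₃ = 1.189 × 46.74^0.3265 = 1.189 × 3.509 ≈ 4.172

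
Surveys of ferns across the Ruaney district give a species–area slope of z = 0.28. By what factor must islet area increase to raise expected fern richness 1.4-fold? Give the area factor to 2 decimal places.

(A₂/A₁)^0.28 = 1.4, so A₂/A₁ = 1.4^(1/0.28) = 1.4^3.571
ln(A₂/A₁) = ln 1.4 / 0.28 = 0.3365 / 0.28 = 1.2017
A₂/A₁ = e^1.2017 ≈ 3.326

3.33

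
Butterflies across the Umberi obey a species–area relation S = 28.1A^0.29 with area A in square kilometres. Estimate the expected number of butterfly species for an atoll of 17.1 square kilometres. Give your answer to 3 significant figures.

S = 28.1 × 17.1^0.29
ln S = ln 28.1 + 0.29 × ln 17.1 = 3.3358 + 0.29 × 2.8391 = 4.1591
S = e^4.1591 ≈ 64.01

64.0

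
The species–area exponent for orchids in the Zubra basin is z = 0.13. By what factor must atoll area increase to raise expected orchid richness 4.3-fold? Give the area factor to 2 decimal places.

74616.40

(A₂/A₁)^0.13 = 4.3, so A₂/A₁ = 4.3^(1/0.13) = 4.3^7.692
ln(A₂/A₁) = ln 4.3 / 0.13 = 1.4586 / 0.13 = 11.2201
A₂/A₁ = e^11.2201 ≈ 74616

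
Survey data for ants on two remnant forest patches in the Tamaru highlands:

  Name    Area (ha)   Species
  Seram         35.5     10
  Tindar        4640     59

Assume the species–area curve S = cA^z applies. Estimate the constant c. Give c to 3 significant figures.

2.72

z = ln(S₂/S₁) / ln(A₂/A₁) = ln(59/10) / ln(4640/35.5) = 1.7750 / 4.8729 = 0.3642
c = S₁ / A₁^z = 10 / 35.5^0.3642 = 10 / 3.67 = 2.725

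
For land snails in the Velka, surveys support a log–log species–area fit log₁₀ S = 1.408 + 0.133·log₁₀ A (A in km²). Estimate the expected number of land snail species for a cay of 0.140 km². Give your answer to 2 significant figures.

20

S = 25.59 × 0.14^0.133
ln S = ln 25.59 + 0.133 × ln 0.14 = 3.2420 + 0.133 × -1.9661 = 2.9805
S = e^2.9805 ≈ 19.7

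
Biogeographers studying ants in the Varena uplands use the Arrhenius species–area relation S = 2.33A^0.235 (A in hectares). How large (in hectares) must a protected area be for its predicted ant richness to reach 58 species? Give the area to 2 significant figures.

870000 hectares

58 = 2.33 × A^0.235  ⇒  A^0.235 = 58/2.33 = 24.89
ln A = ln(24.89) / 0.235 = 3.2146 / 0.235 = 13.6790
A = e^13.6790 ≈ 872433 hectares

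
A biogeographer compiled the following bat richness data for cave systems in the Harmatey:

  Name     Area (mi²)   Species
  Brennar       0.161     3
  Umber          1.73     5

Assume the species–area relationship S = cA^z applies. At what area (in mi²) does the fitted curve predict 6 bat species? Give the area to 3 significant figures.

z = ln(5/3) / ln(1.73/0.161) = 0.5108 / 2.3745 = 0.2151
c = 3 / 0.161^0.2151 = 3 / 0.6751 = 4.444
A = (6/4.444)^(1/0.2151) ⇒ ln A = ln(1.35)/0.2151 = 1.3956
A = e^1.3956 ≈ 4.037 mi²

4.04 mi²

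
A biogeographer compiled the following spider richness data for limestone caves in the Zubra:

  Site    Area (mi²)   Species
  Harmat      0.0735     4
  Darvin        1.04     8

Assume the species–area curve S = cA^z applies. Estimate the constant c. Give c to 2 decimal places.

z = ln(S₂/S₁) / ln(A₂/A₁) = ln(8/4) / ln(1.04/0.0735) = 0.6931 / 2.6497 = 0.2616
c = S₁ / A₁^z = 4 / 0.0735^0.2616 = 4 / 0.5052 = 7.918

7.92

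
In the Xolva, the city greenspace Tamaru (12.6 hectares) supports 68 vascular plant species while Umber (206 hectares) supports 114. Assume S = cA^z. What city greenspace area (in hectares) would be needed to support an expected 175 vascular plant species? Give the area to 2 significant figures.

2100 hectares

z = ln(114/68) / ln(206/12.6) = 0.5167 / 2.7942 = 0.1849
c = 68 / 12.6^0.1849 = 68 / 1.598 = 42.56
A = (175/42.56)^(1/0.1849) ⇒ ln A = ln(4.112)/0.1849 = 7.6456
A = e^7.6456 ≈ 2091 hectares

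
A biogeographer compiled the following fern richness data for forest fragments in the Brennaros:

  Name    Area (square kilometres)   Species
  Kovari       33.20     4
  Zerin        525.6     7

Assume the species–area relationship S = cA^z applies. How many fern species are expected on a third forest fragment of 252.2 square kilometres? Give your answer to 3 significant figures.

6.03

z = ln(7/4) / ln(525.6/33.2) = 0.5596 / 2.7620 = 0.2026
c = 4 / 33.2^0.2026 = 4 / 2.033 = 1.967
S₃ = 1.967 × 252.2^0.2026 = 1.967 × 3.066 ≈ 6.032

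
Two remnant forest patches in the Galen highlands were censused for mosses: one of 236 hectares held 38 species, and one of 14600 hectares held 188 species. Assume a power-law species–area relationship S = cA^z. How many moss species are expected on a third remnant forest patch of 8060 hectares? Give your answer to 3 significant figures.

149

z = ln(188/38) / ln(14600/236) = 1.5989 / 4.1249 = 0.3876
c = 38 / 236^0.3876 = 38 / 8.313 = 4.571
S₃ = 4.571 × 8060^0.3876 = 4.571 × 32.67 ≈ 149.3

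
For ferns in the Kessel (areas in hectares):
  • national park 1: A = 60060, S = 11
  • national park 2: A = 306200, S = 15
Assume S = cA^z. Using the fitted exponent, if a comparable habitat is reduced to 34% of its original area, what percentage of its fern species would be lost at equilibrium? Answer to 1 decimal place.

18.6%

z = ln(15/11) / ln(306200/60060) = 0.3102 / 1.6289 = 0.1904
S_new/S_old = (A_new/A_old)^z = 0.34^0.1904 = exp(0.1904 × -1.0788) = 0.8143
Fraction lost = 1 − 0.8143 = 0.1857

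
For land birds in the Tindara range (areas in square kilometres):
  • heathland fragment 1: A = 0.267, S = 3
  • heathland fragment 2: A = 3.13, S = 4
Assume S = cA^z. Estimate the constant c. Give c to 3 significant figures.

z = ln(S₂/S₁) / ln(A₂/A₁) = ln(4/3) / ln(3.13/0.267) = 0.2877 / 2.4615 = 0.1169
c = S₁ / A₁^z = 3 / 0.267^0.1169 = 3 / 0.857 = 3.501

3.50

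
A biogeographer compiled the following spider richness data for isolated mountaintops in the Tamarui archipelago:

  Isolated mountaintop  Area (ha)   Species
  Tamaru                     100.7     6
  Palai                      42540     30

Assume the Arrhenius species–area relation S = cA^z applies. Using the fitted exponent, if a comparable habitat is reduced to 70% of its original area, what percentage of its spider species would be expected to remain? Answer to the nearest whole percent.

91%

z = ln(30/6) / ln(42540/100.7) = 1.6094 / 6.0461 = 0.2662
S_new/S_old = (A_new/A_old)^z = 0.7^0.2662 = exp(0.2662 × -0.3567) = 0.9094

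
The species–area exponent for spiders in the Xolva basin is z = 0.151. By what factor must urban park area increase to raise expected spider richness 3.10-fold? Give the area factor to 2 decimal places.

(A₂/A₁)^0.151 = 3.1, so A₂/A₁ = 3.1^(1/0.151) = 3.1^6.623
ln(A₂/A₁) = ln 3.1 / 0.151 = 1.1314 / 0.151 = 7.4927
A₂/A₁ = e^7.4927 ≈ 1795

1794.94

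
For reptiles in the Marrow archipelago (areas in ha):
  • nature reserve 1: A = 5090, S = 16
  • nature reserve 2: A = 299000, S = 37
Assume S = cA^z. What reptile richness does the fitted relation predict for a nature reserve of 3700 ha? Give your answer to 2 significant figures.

z = ln(37/16) / ln(299000/5090) = 0.8383 / 4.0732 = 0.2058
c = 16 / 5090^0.2058 = 16 / 5.793 = 2.762
S₃ = 2.762 × 3700^0.2058 = 2.762 × 5.425 ≈ 14.98

15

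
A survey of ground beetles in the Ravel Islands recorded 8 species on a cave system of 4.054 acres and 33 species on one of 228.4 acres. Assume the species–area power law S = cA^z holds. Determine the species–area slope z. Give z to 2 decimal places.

0.35

Taking logs: ln S = ln c + z ln A, so z = (ln S₂ − ln S₁)/(ln A₂ − ln A₁).
z = ln(33/8) / ln(228.4/4.054) = ln(4.125) / ln(56.34) = 1.4171 / 4.0314 = 0.3515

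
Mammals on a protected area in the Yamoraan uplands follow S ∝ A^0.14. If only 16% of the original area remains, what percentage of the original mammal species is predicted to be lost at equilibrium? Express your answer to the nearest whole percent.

S_new/S_old = (A_new/A_old)^z = 0.16^0.14
= exp(0.14 × ln 0.16) = exp(0.14 × -1.8326) = exp(-0.2566) ≈ 0.7737
Fraction lost = 1 − 0.7737 = 0.2263

23%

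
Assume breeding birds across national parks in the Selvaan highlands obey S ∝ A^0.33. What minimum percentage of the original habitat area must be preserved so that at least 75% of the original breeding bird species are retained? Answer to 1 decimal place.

41.8%

Need (A_new/A_old)^0.33 = 0.75, so A_new/A_old = 0.75^(1/0.33) = 0.75^3.03
ln(A_new/A_old) = ln 0.75 / 0.33 = -0.2877 / 0.33 = -0.8718
A_new/A_old = e^-0.8718 ≈ 0.4182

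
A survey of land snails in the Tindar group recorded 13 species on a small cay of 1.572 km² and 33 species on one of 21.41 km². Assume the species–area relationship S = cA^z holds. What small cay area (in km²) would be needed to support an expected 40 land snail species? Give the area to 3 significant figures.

z = ln(33/13) / ln(21.41/1.572) = 0.9316 / 2.6115 = 0.3567
c = 13 / 1.572^0.3567 = 13 / 1.175 = 11.06
A = (40/11.06)^(1/0.3567) ⇒ ln A = ln(3.616)/0.3567 = 3.6031
A = e^3.6031 ≈ 36.71 km²

36.7 km²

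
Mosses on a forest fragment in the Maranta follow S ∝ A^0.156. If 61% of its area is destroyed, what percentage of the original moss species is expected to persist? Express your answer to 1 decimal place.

86.3%

S_new/S_old = (A_new/A_old)^z = 0.39^0.156
= exp(0.156 × ln 0.39) = exp(0.156 × -0.9416) = exp(-0.1469) ≈ 0.8634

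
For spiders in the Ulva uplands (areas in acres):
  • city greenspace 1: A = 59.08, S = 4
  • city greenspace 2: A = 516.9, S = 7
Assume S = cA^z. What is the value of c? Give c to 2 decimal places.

z = ln(S₂/S₁) / ln(A₂/A₁) = ln(7/4) / ln(516.9/59.08) = 0.5596 / 2.1690 = 0.2580
c = S₁ / A₁^z = 4 / 59.08^0.2580 = 4 / 2.865 = 1.396

1.40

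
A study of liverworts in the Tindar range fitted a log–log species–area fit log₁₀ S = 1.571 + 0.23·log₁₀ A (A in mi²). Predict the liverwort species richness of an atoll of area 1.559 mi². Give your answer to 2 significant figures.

41

S = 37.24 × 1.559^0.23
ln S = ln 37.24 + 0.23 × ln 1.559 = 3.6174 + 0.23 × 0.4440 = 3.7195
S = e^3.7195 ≈ 41.24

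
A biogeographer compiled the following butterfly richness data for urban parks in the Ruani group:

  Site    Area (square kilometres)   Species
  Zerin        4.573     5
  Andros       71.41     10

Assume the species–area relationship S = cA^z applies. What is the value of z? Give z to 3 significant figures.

Taking logs: ln S = ln c + z ln A, so z = (ln S₂ − ln S₁)/(ln A₂ − ln A₁).
z = ln(10/5) / ln(71.41/4.573) = ln(2) / ln(15.62) = 0.6931 / 2.7483 = 0.2522

0.252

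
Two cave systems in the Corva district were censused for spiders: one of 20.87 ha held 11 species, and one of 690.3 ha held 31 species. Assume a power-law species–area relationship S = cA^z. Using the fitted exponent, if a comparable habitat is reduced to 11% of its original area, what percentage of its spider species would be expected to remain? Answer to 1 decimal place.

52.0%

z = ln(31/11) / ln(690.3/20.87) = 1.0361 / 3.4988 = 0.2961
S_new/S_old = (A_new/A_old)^z = 0.11^0.2961 = exp(0.2961 × -2.2073) = 0.5202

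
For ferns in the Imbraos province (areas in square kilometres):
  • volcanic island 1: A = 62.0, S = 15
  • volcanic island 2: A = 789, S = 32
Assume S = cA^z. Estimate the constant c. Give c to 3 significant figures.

z = ln(S₂/S₁) / ln(A₂/A₁) = ln(32/15) / ln(789/62) = 0.7577 / 2.5436 = 0.2979
c = S₁ / A₁^z = 15 / 62^0.2979 = 15 / 3.419 = 4.387

4.39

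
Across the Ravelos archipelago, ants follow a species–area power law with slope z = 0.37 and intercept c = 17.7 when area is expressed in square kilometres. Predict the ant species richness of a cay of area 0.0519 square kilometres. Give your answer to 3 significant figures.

5.92

S = 17.7 × 0.0519^0.37
ln S = ln 17.7 + 0.37 × ln 0.0519 = 2.8736 + 0.37 × -2.9584 = 1.7789
S = e^1.7789 ≈ 5.924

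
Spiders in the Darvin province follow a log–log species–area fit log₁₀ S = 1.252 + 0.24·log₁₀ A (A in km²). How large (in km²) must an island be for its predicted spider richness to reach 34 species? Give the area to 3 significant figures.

34 = 17.86 × A^0.24  ⇒  A^0.24 = 34/17.86 = 1.903
ln A = ln(1.903) / 0.24 = 0.6435 / 0.24 = 2.6813
A = e^2.6813 ≈ 14.6 km²

14.6 km²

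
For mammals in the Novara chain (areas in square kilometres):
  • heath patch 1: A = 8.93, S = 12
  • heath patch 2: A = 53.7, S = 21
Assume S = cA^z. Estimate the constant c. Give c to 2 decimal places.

6.06

z = ln(S₂/S₁) / ln(A₂/A₁) = ln(21/12) / ln(53.7/8.93) = 0.5596 / 1.7940 = 0.3119
c = S₁ / A₁^z = 12 / 8.93^0.3119 = 12 / 1.98 = 6.061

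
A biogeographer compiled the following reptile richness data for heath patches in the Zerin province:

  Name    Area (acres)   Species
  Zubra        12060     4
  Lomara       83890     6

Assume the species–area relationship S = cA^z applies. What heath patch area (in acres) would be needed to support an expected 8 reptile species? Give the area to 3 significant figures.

z = ln(6/4) / ln(83890/12060) = 0.4055 / 1.9396 = 0.2090
c = 4 / 12060^0.2090 = 4 / 7.132 = 0.5609
A = (8/0.5609)^(1/0.2090) ⇒ ln A = ln(14.26)/0.2090 = 12.7134
A = e^12.7134 ≈ 332182 acres

332000 acres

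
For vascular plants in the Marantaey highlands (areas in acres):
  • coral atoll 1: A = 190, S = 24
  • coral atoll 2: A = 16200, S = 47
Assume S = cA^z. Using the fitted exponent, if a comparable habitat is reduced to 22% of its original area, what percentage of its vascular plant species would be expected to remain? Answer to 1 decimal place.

79.5%

z = ln(47/24) / ln(16200/190) = 0.6721 / 4.4457 = 0.1512
S_new/S_old = (A_new/A_old)^z = 0.22^0.1512 = exp(0.1512 × -1.5141) = 0.7954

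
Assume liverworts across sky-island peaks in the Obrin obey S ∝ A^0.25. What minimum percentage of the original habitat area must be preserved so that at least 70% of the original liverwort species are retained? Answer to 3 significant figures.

24.0%

Need (A_new/A_old)^0.25 = 0.7, so A_new/A_old = 0.7^(1/0.25) = 0.7^4
ln(A_new/A_old) = ln 0.7 / 0.25 = -0.3567 / 0.25 = -1.4267
A_new/A_old = e^-1.4267 ≈ 0.2401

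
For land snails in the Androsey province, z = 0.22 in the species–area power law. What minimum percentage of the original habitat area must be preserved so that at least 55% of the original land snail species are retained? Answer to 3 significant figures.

6.60%

Need (A_new/A_old)^0.22 = 0.55, so A_new/A_old = 0.55^(1/0.22) = 0.55^4.545
ln(A_new/A_old) = ln 0.55 / 0.22 = -0.5978 / 0.22 = -2.7174
A_new/A_old = e^-2.7174 ≈ 0.06604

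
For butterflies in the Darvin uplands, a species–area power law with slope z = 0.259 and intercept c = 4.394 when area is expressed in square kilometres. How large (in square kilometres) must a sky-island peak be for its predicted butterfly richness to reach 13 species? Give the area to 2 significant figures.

13 = 4.394 × A^0.259  ⇒  A^0.259 = 13/4.394 = 2.959
ln A = ln(2.959) / 0.259 = 1.0847 / 0.259 = 4.1881
A = e^4.1881 ≈ 65.9 square kilometres

66 square kilometres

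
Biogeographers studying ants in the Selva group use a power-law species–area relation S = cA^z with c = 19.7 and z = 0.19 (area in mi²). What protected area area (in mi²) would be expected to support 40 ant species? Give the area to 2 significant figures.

40 = 19.7 × A^0.19  ⇒  A^0.19 = 40/19.7 = 2.03
ln A = ln(2.03) / 0.19 = 0.7083 / 0.19 = 3.7277
A = e^3.7277 ≈ 41.58 mi²

42 mi²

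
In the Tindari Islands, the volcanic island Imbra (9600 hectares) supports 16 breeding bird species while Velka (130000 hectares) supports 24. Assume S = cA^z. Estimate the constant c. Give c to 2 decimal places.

3.84

z = ln(S₂/S₁) / ln(A₂/A₁) = ln(24/16) / ln(130000/9600) = 0.4055 / 2.6058 = 0.1556
c = S₁ / A₁^z = 16 / 9600^0.1556 = 16 / 4.165 = 3.841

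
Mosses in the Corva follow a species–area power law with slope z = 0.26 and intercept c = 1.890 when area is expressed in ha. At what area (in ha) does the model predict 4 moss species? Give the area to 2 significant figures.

18 ha

4 = 1.89 × A^0.26  ⇒  A^0.26 = 4/1.89 = 2.116
ln A = ln(2.116) / 0.26 = 0.7497 / 0.26 = 2.8835
A = e^2.8835 ≈ 17.88 ha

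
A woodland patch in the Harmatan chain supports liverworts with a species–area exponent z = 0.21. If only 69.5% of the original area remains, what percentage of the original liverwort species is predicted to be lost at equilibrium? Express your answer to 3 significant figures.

7.36%

S_new/S_old = (A_new/A_old)^z = 0.695^0.21
= exp(0.21 × ln 0.695) = exp(0.21 × -0.3638) = exp(-0.0764) ≈ 0.9264
Fraction lost = 1 − 0.9264 = 0.07356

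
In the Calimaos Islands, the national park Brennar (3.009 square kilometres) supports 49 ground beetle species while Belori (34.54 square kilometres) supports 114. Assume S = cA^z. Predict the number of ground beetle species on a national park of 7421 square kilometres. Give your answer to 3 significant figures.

z = ln(114/49) / ln(34.54/3.009) = 0.8444 / 2.4405 = 0.3460
c = 49 / 3.009^0.3460 = 49 / 1.464 = 33.47
S₃ = 33.47 × 7421^0.3460 = 33.47 × 21.83 ≈ 730.8

731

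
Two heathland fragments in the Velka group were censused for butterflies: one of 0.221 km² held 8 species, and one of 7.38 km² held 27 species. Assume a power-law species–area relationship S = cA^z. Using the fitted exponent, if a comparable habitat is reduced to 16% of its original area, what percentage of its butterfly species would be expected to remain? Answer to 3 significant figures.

z = ln(27/8) / ln(7.38/0.221) = 1.2164 / 3.5084 = 0.3467
S_new/S_old = (A_new/A_old)^z = 0.16^0.3467 = exp(0.3467 × -1.8326) = 0.5297

53.0%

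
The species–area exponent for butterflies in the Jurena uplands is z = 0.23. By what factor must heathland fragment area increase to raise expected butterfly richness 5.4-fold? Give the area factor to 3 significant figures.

1530

(A₂/A₁)^0.23 = 5.4, so A₂/A₁ = 5.4^(1/0.23) = 5.4^4.348
ln(A₂/A₁) = ln 5.4 / 0.23 = 1.6864 / 0.23 = 7.3322
A₂/A₁ = e^7.3322 ≈ 1529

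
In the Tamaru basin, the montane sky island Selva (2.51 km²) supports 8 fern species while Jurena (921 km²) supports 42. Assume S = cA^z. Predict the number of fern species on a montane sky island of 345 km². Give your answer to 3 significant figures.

31.9

z = ln(42/8) / ln(921/2.51) = 1.6582 / 5.9052 = 0.2808
c = 8 / 2.51^0.2808 = 8 / 1.295 = 6.178
S₃ = 6.178 × 345^0.2808 = 6.178 × 5.16 ≈ 31.88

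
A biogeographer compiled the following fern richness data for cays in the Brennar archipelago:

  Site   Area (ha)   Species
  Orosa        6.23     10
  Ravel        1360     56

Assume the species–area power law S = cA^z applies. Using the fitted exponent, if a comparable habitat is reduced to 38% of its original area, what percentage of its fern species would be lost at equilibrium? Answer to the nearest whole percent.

z = ln(56/10) / ln(1360/6.23) = 1.7228 / 5.3859 = 0.3199
S_new/S_old = (A_new/A_old)^z = 0.38^0.3199 = exp(0.3199 × -0.9676) = 0.7338
Fraction lost = 1 − 0.7338 = 0.2662

27%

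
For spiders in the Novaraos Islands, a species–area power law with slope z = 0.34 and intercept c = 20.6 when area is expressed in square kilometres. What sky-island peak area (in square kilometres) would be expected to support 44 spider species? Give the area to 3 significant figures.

44 = 20.6 × A^0.34  ⇒  A^0.34 = 44/20.6 = 2.136
ln A = ln(2.136) / 0.34 = 0.7589 / 0.34 = 2.2321
A = e^2.2321 ≈ 9.319 square kilometres

9.32 square kilometres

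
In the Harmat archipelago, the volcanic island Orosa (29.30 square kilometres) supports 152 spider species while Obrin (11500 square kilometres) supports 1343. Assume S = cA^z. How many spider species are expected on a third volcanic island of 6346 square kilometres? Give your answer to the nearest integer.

z = ln(1343/152) / ln(11500/29.3) = 2.1788 / 5.9725 = 0.3648
c = 152 / 29.3^0.3648 = 152 / 3.429 = 44.33
S₃ = 44.33 × 6346^0.3648 = 44.33 × 24.39 ≈ 1081

1081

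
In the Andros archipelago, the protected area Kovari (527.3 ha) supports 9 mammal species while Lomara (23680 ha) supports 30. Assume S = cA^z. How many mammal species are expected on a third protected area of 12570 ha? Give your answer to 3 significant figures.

z = ln(30/9) / ln(23680/527.3) = 1.2040 / 3.8046 = 0.3165
c = 9 / 527.3^0.3165 = 9 / 7.268 = 1.238
S₃ = 1.238 × 12570^0.3165 = 1.238 × 19.83 ≈ 24.55

24.6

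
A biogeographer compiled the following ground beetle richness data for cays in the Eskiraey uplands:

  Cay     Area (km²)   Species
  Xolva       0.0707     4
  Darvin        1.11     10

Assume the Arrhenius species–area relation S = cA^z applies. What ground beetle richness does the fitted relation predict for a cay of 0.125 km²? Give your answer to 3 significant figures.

4.84

z = ln(10/4) / ln(1.11/0.0707) = 0.9163 / 2.7537 = 0.3328
c = 4 / 0.0707^0.3328 = 4 / 0.4141 = 9.659
S₃ = 9.659 × 0.125^0.3328 = 9.659 × 0.5006 ≈ 4.835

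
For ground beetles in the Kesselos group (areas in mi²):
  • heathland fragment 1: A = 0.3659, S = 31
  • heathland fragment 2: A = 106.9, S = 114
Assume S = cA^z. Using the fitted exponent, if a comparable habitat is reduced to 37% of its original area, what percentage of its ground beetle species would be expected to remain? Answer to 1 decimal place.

z = ln(114/31) / ln(106.9/0.3659) = 1.3022 / 5.6773 = 0.2294
S_new/S_old = (A_new/A_old)^z = 0.37^0.2294 = exp(0.2294 × -0.9943) = 0.7961

79.6%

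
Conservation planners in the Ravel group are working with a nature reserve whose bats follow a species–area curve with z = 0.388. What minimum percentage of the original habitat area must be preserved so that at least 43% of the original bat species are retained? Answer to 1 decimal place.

Need (A_new/A_old)^0.388 = 0.43, so A_new/A_old = 0.43^(1/0.388) = 0.43^2.577
ln(A_new/A_old) = ln 0.43 / 0.388 = -0.8440 / 0.388 = -2.1752
A_new/A_old = e^-2.1752 ≈ 0.1136

11.4%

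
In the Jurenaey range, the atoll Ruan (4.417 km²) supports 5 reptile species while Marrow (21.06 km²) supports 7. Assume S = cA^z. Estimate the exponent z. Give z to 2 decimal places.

Taking logs: ln S = ln c + z ln A, so z = (ln S₂ − ln S₁)/(ln A₂ − ln A₁).
z = ln(7/5) / ln(21.06/4.417) = ln(1.4) / ln(4.768) = 0.3365 / 1.5619 = 0.2154

0.22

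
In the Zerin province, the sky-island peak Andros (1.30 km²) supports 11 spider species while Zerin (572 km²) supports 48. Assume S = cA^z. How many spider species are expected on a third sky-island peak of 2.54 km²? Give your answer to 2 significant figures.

13

z = ln(48/11) / ln(572/1.3) = 1.4733 / 6.0868 = 0.2421
c = 11 / 1.3^0.2421 = 11 / 1.066 = 10.32
S₃ = 10.32 × 2.54^0.2421 = 10.32 × 1.253 ≈ 12.94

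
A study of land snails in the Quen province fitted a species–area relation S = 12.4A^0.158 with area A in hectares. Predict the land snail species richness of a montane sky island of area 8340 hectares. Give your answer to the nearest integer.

S = 12.4 × 8340^0.158 = 12.4 × 4.164 ≈ 51.64

52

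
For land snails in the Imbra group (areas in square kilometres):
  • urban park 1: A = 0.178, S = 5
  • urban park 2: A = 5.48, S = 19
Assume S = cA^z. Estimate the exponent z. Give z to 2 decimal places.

0.39

Taking logs: ln S = ln c + z ln A, so z = (ln S₂ − ln S₁)/(ln A₂ − ln A₁).
z = ln(19/5) / ln(5.48/0.178) = ln(3.8) / ln(30.79) = 1.3350 / 3.4271 = 0.3895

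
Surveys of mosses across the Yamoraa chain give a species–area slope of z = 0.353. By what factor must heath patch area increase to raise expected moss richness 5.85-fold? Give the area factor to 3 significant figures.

149

(A₂/A₁)^0.353 = 5.85, so A₂/A₁ = 5.85^(1/0.353) = 5.85^2.833
ln(A₂/A₁) = ln 5.85 / 0.353 = 1.7664 / 0.353 = 5.0041
A₂/A₁ = e^5.0041 ≈ 149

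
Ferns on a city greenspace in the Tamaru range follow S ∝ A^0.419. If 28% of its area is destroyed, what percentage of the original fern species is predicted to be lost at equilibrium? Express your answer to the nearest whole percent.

13%

S_new/S_old = (A_new/A_old)^z = 0.72^0.419
= exp(0.419 × ln 0.72) = exp(0.419 × -0.3285) = exp(-0.1376) ≈ 0.8714
Fraction lost = 1 − 0.8714 = 0.1286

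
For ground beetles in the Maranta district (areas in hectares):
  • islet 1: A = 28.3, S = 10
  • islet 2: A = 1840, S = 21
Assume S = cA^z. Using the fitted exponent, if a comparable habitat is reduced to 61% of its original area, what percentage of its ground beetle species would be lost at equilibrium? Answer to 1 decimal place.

8.4%

z = ln(21/10) / ln(1840/28.3) = 0.7419 / 4.1747 = 0.1777
S_new/S_old = (A_new/A_old)^z = 0.61^0.1777 = exp(0.1777 × -0.4943) = 0.9159
Fraction lost = 1 − 0.9159 = 0.0841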